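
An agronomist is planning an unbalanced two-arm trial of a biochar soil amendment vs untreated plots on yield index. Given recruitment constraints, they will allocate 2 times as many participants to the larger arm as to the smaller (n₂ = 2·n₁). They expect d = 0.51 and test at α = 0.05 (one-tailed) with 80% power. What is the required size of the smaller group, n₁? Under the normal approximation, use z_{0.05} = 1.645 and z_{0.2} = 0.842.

n₁ = 36

With allocation ratio k = n₂/n₁ = 2, Var(x̄₁−x̄₂) = σ²(1/n₁ + 1/(k·n₁)) = σ²·(k+1)/(k·n₁).
So n₁ = (1 + 1/k)·((z_{α} + z_β)/d)² = 1.500 × (2.487/0.51)².
n₁ = 1.500 × 23.78 = 35.7.
Round up: n₁ = 36, giving n₂ = 2 × 36 = 72.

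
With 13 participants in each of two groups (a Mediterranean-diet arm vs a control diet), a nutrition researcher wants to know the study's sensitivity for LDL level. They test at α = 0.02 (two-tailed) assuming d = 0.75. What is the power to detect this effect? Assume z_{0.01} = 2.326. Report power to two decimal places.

For two equal groups, power = Φ(d·√(n/2) − z_{α/2}).
d·√(n/2) = 0.75 × √(13/2) = 0.75 × 2.550 = 1.912.
z_β = 1.912 − 2.326 = -0.414.
Power = Φ(-0.414) = 0.339.

power ≈ 0.34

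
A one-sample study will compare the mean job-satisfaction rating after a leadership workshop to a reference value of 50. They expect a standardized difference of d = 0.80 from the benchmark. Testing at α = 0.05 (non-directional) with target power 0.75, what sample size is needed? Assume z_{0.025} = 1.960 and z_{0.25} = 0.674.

n = 11

For a one-sample test: n = ((z_{α/2} + z_β) / d)².
z_{α/2} + z_β = 1.960 + 0.674 = 2.634.
n = (2.634 / 0.80)² = 3.292² = 10.84.
Round up.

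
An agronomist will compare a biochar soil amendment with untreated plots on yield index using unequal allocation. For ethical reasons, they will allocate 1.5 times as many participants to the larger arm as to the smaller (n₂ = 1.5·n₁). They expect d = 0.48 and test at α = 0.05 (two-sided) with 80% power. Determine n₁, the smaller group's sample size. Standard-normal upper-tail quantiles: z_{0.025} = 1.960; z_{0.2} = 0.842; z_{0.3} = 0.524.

With allocation ratio k = n₂/n₁ = 1.5, Var(x̄₁−x̄₂) = σ²(1/n₁ + 1/(k·n₁)) = σ²·(k+1)/(k·n₁).
So n₁ = (1 + 1/k)·((z_{α/2} + z_β)/d)² = 1.667 × (2.802/0.48)².
n₁ = 1.667 × 34.08 = 56.8.
Round up: n₁ = 57, giving n₂ = ⌈1.5 × 57⌉ = ⌈85.5⌉ = 86.

n₁ = 57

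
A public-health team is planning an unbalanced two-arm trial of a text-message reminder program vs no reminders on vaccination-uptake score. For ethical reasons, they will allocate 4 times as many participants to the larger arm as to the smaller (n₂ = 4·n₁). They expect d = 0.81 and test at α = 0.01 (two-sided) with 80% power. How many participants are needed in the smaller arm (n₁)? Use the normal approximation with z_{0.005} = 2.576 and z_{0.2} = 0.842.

n₁ = 23

With allocation ratio k = n₂/n₁ = 4, Var(x̄₁−x̄₂) = σ²(1/n₁ + 1/(k·n₁)) = σ²·(k+1)/(k·n₁).
So n₁ = (1 + 1/k)·((z_{α/2} + z_β)/d)² = 1.250 × (3.418/0.81)².
n₁ = 1.250 × 17.81 = 22.3.
Round up: n₁ = 23, giving n₂ = 4 × 23 = 92.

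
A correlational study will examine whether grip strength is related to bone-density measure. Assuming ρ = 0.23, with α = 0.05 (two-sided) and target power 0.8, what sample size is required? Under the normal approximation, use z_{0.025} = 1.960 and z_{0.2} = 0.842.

Fisher's z: C = ½·ln((1+r)/(1−r)) = ½·ln(1.5974) = 0.2342.
n = ((z_{α/2} + z_β)/C)² + 3.
(1.960 + 0.842) / 0.2342 = 2.802 / 0.2342 = 11.964.
n = 11.964² + 3 = 143.14 + 3 = 146.1.
Round up.

n = 147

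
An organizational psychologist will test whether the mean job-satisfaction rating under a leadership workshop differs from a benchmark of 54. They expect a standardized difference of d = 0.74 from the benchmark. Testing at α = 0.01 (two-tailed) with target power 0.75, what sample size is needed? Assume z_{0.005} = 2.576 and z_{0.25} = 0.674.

n = 20

For a one-sample test: n = ((z_{α/2} + z_β) / d)².
z_{α/2} + z_β = 2.576 + 0.674 = 3.250.
n = (3.250 / 0.74)² = 4.392² = 19.29.
Round up.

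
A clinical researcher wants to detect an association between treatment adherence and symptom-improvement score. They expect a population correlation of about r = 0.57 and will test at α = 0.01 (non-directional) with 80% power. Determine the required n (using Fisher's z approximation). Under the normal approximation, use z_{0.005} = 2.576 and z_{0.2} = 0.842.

n = 31

Fisher's z: C = ½·ln((1+r)/(1−r)) = ½·ln(3.6512) = 0.6475.
n = ((z_{α/2} + z_β)/C)² + 3.
(2.576 + 0.842) / 0.6475 = 3.418 / 0.6475 = 5.279.
n = 5.279² + 3 = 27.87 + 3 = 30.9.
Round up.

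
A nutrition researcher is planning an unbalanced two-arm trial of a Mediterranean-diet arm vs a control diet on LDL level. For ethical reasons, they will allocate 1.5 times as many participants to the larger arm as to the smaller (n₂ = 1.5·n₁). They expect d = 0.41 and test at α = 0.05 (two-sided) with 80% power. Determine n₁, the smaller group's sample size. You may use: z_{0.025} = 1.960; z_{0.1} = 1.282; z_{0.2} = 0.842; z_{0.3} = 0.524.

With allocation ratio k = n₂/n₁ = 1.5, Var(x̄₁−x̄₂) = σ²(1/n₁ + 1/(k·n₁)) = σ²·(k+1)/(k·n₁).
So n₁ = (1 + 1/k)·((z_{α/2} + z_β)/d)² = 1.667 × (2.802/0.41)².
n₁ = 1.667 × 46.71 = 77.8.
Round up: n₁ = 78, giving n₂ = 1.5 × 78 = 117.

n₁ = 78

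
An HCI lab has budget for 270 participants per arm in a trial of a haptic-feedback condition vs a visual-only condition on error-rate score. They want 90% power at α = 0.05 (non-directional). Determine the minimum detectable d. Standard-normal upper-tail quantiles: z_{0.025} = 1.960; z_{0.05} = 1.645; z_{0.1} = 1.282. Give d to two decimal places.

For two independent groups of n = 270 each: d_min = (z_{α/2} + z_β)·√(2/n).
z-sum = 1.960 + 1.282 = 3.242.
d_min = 3.242 × √(2/270) = 3.242 × 0.0861 = 0.279.

d_min ≈ 0.28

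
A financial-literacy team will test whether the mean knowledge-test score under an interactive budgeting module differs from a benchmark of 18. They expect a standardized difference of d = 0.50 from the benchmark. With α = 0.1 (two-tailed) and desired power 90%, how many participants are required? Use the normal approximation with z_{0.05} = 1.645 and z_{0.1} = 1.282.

For a one-sample test: n = ((z_{α/2} + z_β) / d)².
z_{α/2} + z_β = 1.645 + 1.282 = 2.927.
n = (2.927 / 0.50)² = 5.854² = 34.27.
Round up.

n = 35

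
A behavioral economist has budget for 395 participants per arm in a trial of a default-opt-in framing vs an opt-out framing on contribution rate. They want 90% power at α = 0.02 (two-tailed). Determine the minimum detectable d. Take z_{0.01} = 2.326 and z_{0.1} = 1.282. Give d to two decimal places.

d_min ≈ 0.26

For two independent groups of n = 395 each: d_min = (z_{α/2} + z_β)·√(2/n).
z-sum = 2.326 + 1.282 = 3.608.
d_min = 3.608 × √(2/395) = 3.608 × 0.0712 = 0.257.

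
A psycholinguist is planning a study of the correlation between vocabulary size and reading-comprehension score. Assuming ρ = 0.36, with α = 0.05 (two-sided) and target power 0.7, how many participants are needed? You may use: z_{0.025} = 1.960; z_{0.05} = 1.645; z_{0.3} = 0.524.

n = 47

Fisher's z: C = ½·ln((1+r)/(1−r)) = ½·ln(2.1250) = 0.3769.
n = ((z_{α/2} + z_β)/C)² + 3.
(1.960 + 0.524) / 0.3769 = 2.484 / 0.3769 = 6.591.
n = 6.591² + 3 = 43.44 + 3 = 46.4.
Round up.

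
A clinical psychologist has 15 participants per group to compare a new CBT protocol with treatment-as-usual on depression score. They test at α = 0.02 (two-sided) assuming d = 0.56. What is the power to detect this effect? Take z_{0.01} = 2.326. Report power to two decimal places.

For two equal groups, power = Φ(d·√(n/2) − z_{α/2}).
d·√(n/2) = 0.56 × √(15/2) = 0.56 × 2.739 = 1.534.
z_β = 1.534 − 2.326 = -0.792.
Power = Φ(-0.792) = 0.214.

power ≈ 0.21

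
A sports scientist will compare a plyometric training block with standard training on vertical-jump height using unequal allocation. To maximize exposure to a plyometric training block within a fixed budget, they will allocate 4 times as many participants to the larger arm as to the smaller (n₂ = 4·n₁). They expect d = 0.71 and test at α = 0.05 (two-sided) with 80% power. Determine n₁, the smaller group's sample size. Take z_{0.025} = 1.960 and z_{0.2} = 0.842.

With allocation ratio k = n₂/n₁ = 4, Var(x̄₁−x̄₂) = σ²(1/n₁ + 1/(k·n₁)) = σ²·(k+1)/(k·n₁).
So n₁ = (1 + 1/k)·((z_{α/2} + z_β)/d)² = 1.250 × (2.802/0.71)².
n₁ = 1.250 × 15.57 = 19.5.
Round up: n₁ = 20, giving n₂ = 4 × 20 = 80.

n₁ = 20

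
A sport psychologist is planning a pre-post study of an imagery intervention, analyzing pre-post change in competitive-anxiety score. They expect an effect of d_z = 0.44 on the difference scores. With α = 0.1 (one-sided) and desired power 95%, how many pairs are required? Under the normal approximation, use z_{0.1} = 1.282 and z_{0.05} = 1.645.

n = 45 pairs

For a paired (one-sample on differences) test: n = ((z_{α} + z_β) / d)².
z_{α} + z_β = 1.282 + 1.645 = 2.927.
n = (2.927 / 0.44)² = 6.652² = 44.25.
Round up.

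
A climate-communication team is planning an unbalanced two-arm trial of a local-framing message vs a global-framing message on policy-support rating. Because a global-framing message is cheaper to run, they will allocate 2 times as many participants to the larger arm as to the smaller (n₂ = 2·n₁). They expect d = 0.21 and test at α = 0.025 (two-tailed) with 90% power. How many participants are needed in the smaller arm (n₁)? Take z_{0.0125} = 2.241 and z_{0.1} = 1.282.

With allocation ratio k = n₂/n₁ = 2, Var(x̄₁−x̄₂) = σ²(1/n₁ + 1/(k·n₁)) = σ²·(k+1)/(k·n₁).
So n₁ = (1 + 1/k)·((z_{α/2} + z_β)/d)² = 1.500 × (3.523/0.21)².
n₁ = 1.500 × 281.44 = 422.2.
Round up: n₁ = 423, giving n₂ = 2 × 423 = 846.

n₁ = 423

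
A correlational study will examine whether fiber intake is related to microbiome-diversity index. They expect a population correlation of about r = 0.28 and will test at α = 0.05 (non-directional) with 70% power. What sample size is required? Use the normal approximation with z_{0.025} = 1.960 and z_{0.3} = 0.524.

Fisher's z: C = ½·ln((1+r)/(1−r)) = ½·ln(1.7778) = 0.2877.
n = ((z_{α/2} + z_β)/C)² + 3.
(1.960 + 0.524) / 0.2877 = 2.484 / 0.2877 = 8.634.
n = 8.634² + 3 = 74.55 + 3 = 77.5.
Round up.

n = 78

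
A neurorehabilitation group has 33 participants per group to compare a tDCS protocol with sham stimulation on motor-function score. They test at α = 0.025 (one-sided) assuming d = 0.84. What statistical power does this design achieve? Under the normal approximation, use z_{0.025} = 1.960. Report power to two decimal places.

For two equal groups, power = Φ(d·√(n/2) − z_{α}).
d·√(n/2) = 0.84 × √(33/2) = 0.84 × 4.062 = 3.412.
z_β = 3.412 − 1.960 = 1.452.
Power = Φ(1.452) = 0.927.

power ≈ 0.93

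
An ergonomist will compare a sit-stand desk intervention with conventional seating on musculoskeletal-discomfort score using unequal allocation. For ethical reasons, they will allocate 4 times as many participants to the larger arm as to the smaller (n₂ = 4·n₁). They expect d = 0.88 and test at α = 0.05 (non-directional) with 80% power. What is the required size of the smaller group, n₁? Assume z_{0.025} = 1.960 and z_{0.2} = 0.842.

With allocation ratio k = n₂/n₁ = 4, Var(x̄₁−x̄₂) = σ²(1/n₁ + 1/(k·n₁)) = σ²·(k+1)/(k·n₁).
So n₁ = (1 + 1/k)·((z_{α/2} + z_β)/d)² = 1.250 × (2.802/0.88)².
n₁ = 1.250 × 10.14 = 12.7.
Round up: n₁ = 13, giving n₂ = 4 × 13 = 52.

n₁ = 13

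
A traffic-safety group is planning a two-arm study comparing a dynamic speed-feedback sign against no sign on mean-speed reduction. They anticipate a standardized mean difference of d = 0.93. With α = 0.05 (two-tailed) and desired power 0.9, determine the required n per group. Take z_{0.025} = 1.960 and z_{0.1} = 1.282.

For two independent groups with equal n: n = 2·((z_{α/2} + z_β) / d)².
z_{α/2} + z_β = 1.960 + 1.282 = 3.242.
n = 2 × (3.242 / 0.93)² = 2 × 3.486² = 2 × 12.15 = 24.3.
Round up to the next whole participant.

n = 25 per group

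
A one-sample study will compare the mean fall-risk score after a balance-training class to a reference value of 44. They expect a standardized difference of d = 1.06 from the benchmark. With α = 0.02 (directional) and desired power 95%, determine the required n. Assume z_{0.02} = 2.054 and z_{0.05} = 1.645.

n = 13

For a one-sample test: n = ((z_{α} + z_β) / d)².
z_{α} + z_β = 2.054 + 1.645 = 3.699.
n = (3.699 / 1.06)² = 3.490² = 12.18.
Round up.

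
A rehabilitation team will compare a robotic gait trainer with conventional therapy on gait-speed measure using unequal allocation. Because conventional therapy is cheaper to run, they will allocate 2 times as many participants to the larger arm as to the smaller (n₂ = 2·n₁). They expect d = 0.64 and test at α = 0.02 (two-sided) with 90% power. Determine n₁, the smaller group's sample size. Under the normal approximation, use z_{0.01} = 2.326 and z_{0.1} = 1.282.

n₁ = 48

With allocation ratio k = n₂/n₁ = 2, Var(x̄₁−x̄₂) = σ²(1/n₁ + 1/(k·n₁)) = σ²·(k+1)/(k·n₁).
So n₁ = (1 + 1/k)·((z_{α/2} + z_β)/d)² = 1.500 × (3.608/0.64)².
n₁ = 1.500 × 31.78 = 47.7.
Round up: n₁ = 48, giving n₂ = 2 × 48 = 96.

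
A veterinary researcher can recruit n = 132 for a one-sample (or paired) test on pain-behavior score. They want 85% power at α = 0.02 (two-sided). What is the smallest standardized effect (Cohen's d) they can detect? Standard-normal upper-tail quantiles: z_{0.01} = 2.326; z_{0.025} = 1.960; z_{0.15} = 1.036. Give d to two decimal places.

For a single sample (or paired design) of n = 132: d_min = (z_{α/2} + z_β)/√n.
z-sum = 2.326 + 1.036 = 3.362.
d_min = 3.362 / √132 = 3.362 / 11.489 = 0.293.

d_min ≈ 0.29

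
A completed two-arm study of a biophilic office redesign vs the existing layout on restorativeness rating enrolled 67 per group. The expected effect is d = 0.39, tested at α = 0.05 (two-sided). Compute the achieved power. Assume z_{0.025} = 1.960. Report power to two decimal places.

For two equal groups, power = Φ(d·√(n/2) − z_{α/2}).
d·√(n/2) = 0.39 × √(67/2) = 0.39 × 5.788 = 2.257.
z_β = 2.257 − 1.960 = 0.297.
Power = Φ(0.297) = 0.617.

power ≈ 0.62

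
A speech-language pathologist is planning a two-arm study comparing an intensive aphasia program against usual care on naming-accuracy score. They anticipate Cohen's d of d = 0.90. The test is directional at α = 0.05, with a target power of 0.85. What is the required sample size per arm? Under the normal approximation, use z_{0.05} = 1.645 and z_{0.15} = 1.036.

For two independent groups with equal n: n = 2·((z_{α} + z_β) / d)².
z_{α} + z_β = 1.645 + 1.036 = 2.681.
n = 2 × (2.681 / 0.90)² = 2 × 2.979² = 2 × 8.87 = 17.7.
Round up to the next whole participant.

n = 18 per group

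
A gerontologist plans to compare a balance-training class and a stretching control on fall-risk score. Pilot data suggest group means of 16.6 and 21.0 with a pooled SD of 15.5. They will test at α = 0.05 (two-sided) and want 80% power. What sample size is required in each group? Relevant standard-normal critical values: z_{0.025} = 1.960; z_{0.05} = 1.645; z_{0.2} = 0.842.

Cohen's d = |M₁ − M₂| / SD_pooled = |16.6 − 21.0| / 15.5 = 4.4 / 15.5 = 0.284.
For two independent groups with equal n: n = 2·((z_{α/2} + z_β) / d)².
z_{α/2} + z_β = 1.960 + 0.842 = 2.802.
n = 2 × (2.802 / 0.284)² = 2 × 9.866² = 2 × 97.34 = 194.7.
Round up to the next whole participant.

n = 195 per group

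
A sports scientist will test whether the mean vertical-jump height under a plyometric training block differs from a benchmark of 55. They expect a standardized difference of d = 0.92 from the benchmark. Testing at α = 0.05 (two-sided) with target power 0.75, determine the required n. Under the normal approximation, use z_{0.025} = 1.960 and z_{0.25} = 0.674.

For a one-sample test: n = ((z_{α/2} + z_β) / d)².
z_{α/2} + z_β = 1.960 + 0.674 = 2.634.
n = (2.634 / 0.92)² = 2.863² = 8.20.
Round up.

n = 9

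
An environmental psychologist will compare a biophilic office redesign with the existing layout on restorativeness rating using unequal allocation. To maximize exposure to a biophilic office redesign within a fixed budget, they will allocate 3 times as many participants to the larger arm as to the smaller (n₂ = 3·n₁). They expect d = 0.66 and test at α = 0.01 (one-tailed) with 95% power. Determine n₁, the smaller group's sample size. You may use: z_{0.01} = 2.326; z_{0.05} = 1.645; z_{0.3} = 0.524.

n₁ = 49

With allocation ratio k = n₂/n₁ = 3, Var(x̄₁−x̄₂) = σ²(1/n₁ + 1/(k·n₁)) = σ²·(k+1)/(k·n₁).
So n₁ = (1 + 1/k)·((z_{α} + z_β)/d)² = 1.333 × (3.971/0.66)².
n₁ = 1.333 × 36.20 = 48.3.
Round up: n₁ = 49, giving n₂ = 3 × 49 = 147.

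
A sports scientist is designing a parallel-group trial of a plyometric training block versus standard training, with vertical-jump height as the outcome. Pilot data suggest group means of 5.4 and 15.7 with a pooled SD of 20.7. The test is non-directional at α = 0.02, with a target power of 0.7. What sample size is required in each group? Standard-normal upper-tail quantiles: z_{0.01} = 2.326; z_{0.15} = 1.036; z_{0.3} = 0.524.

Cohen's d = |M₁ − M₂| / SD_pooled = |5.4 − 15.7| / 20.7 = 10.3 / 20.7 = 0.498.
For two independent groups with equal n: n = 2·((z_{α/2} + z_β) / d)².
z_{α/2} + z_β = 2.326 + 0.524 = 2.850.
n = 2 × (2.850 / 0.498)² = 2 × 5.723² = 2 × 32.75 = 65.5.
Round up to the next whole participant.

n = 66 per group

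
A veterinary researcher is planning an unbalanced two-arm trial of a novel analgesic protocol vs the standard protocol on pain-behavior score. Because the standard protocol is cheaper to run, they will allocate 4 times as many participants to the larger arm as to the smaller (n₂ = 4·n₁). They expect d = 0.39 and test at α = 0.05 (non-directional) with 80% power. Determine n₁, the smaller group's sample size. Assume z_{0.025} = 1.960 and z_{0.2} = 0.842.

With allocation ratio k = n₂/n₁ = 4, Var(x̄₁−x̄₂) = σ²(1/n₁ + 1/(k·n₁)) = σ²·(k+1)/(k·n₁).
So n₁ = (1 + 1/k)·((z_{α/2} + z_β)/d)² = 1.250 × (2.802/0.39)².
n₁ = 1.250 × 51.62 = 64.5.
Round up: n₁ = 65, giving n₂ = 4 × 65 = 260.

n₁ = 65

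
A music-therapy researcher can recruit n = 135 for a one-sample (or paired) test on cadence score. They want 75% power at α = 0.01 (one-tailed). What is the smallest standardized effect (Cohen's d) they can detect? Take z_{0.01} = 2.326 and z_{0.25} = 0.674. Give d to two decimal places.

d_min ≈ 0.26

For a single sample (or paired design) of n = 135: d_min = (z_{α} + z_β)/√n.
z-sum = 2.326 + 0.674 = 3.000.
d_min = 3.000 / √135 = 3.000 / 11.619 = 0.258.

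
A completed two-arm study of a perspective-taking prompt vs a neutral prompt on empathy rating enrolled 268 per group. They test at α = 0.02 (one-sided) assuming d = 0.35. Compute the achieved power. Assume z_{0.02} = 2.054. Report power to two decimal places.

power ≈ 0.98

For two equal groups, power = Φ(d·√(n/2) − z_{α}).
d·√(n/2) = 0.35 × √(268/2) = 0.35 × 11.576 = 4.052.
z_β = 4.052 − 2.054 = 1.998.
Power = Φ(1.998) = 0.977.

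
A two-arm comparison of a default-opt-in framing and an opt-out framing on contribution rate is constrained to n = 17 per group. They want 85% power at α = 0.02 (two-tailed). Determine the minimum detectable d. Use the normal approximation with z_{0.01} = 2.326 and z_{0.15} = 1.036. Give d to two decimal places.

For two independent groups of n = 17 each: d_min = (z_{α/2} + z_β)·√(2/n).
z-sum = 2.326 + 1.036 = 3.362.
d_min = 3.362 × √(2/17) = 3.362 × 0.3430 = 1.153.

d_min ≈ 1.15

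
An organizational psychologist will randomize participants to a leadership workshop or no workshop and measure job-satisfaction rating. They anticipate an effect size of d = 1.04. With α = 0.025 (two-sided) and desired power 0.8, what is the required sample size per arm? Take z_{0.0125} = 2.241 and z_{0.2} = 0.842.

For two independent groups with equal n: n = 2·((z_{α/2} + z_β) / d)².
z_{α/2} + z_β = 2.241 + 0.842 = 3.083.
n = 2 × (3.083 / 1.04)² = 2 × 2.964² = 2 × 8.79 = 17.6.
Round up to the next whole participant.

n = 18 per group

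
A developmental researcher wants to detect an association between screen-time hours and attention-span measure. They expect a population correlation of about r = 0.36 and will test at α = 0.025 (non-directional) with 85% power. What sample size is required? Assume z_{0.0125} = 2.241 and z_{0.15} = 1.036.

Fisher's z: C = ½·ln((1+r)/(1−r)) = ½·ln(2.1250) = 0.3769.
n = ((z_{α/2} + z_β)/C)² + 3.
(2.241 + 1.036) / 0.3769 = 3.277 / 0.3769 = 8.695.
n = 8.695² + 3 = 75.60 + 3 = 78.6.
Round up.

n = 79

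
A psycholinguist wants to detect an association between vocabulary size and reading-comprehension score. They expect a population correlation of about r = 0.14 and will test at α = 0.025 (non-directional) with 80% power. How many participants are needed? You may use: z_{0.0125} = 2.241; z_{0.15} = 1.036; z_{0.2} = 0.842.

Fisher's z: C = ½·ln((1+r)/(1−r)) = ½·ln(1.3256) = 0.1409.
n = ((z_{α/2} + z_β)/C)² + 3.
(2.241 + 0.842) / 0.1409 = 3.083 / 0.1409 = 21.881.
n = 21.881² + 3 = 478.77 + 3 = 481.8.
Round up.

n = 482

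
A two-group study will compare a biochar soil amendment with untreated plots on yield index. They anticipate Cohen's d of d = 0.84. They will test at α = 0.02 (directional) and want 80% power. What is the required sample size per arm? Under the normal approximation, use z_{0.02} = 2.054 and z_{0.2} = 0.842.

For two independent groups with equal n: n = 2·((z_{α} + z_β) / d)².
z_{α} + z_β = 2.054 + 0.842 = 2.896.
n = 2 × (2.896 / 0.84)² = 2 × 3.448² = 2 × 11.89 = 23.8.
Round up to the next whole participant.

n = 24 per group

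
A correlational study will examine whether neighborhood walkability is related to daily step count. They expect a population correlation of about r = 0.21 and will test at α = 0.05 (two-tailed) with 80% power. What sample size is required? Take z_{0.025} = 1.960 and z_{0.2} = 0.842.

Fisher's z: C = ½·ln((1+r)/(1−r)) = ½·ln(1.5316) = 0.2132.
n = ((z_{α/2} + z_β)/C)² + 3.
(1.960 + 0.842) / 0.2132 = 2.802 / 0.2132 = 13.143.
n = 13.143² + 3 = 172.73 + 3 = 175.7.
Round up.

n = 176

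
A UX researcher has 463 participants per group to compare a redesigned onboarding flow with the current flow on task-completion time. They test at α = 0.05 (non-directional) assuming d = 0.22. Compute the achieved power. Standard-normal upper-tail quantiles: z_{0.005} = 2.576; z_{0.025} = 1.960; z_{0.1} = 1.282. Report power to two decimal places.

For two equal groups, power = Φ(d·√(n/2) − z_{α/2}).
d·√(n/2) = 0.22 × √(463/2) = 0.22 × 15.215 = 3.347.
z_β = 3.347 − 1.960 = 1.387.
Power = Φ(1.387) = 0.917.

power ≈ 0.92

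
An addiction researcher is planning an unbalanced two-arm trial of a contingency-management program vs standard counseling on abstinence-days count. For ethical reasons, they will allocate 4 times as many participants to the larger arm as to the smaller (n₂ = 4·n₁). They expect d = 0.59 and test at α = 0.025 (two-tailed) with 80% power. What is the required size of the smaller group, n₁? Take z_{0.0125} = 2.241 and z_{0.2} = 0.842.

With allocation ratio k = n₂/n₁ = 4, Var(x̄₁−x̄₂) = σ²(1/n₁ + 1/(k·n₁)) = σ²·(k+1)/(k·n₁).
So n₁ = (1 + 1/k)·((z_{α/2} + z_β)/d)² = 1.250 × (3.083/0.59)².
n₁ = 1.250 × 27.31 = 34.1.
Round up: n₁ = 35, giving n₂ = 4 × 35 = 140.

n₁ = 35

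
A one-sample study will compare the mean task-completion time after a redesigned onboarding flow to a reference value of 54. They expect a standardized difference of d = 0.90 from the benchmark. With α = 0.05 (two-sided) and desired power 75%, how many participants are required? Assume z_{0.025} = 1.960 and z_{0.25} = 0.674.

For a one-sample test: n = ((z_{α/2} + z_β) / d)².
z_{α/2} + z_β = 1.960 + 0.674 = 2.634.
n = (2.634 / 0.90)² = 2.927² = 8.57.
Round up.

n = 9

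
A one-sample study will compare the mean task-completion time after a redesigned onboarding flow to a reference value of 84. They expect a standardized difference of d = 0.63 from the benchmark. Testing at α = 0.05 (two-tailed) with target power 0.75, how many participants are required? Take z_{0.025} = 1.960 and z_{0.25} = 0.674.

For a one-sample test: n = ((z_{α/2} + z_β) / d)².
z_{α/2} + z_β = 1.960 + 0.674 = 2.634.
n = (2.634 / 0.63)² = 4.181² = 17.48.
Round up.

n = 18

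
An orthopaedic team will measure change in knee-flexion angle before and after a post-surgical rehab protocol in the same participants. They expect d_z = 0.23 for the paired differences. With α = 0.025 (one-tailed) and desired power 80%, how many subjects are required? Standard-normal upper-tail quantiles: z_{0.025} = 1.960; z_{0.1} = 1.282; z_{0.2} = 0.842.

n = 149 pairs

For a paired (one-sample on differences) test: n = ((z_{α} + z_β) / d)².
z_{α} + z_β = 1.960 + 0.842 = 2.802.
n = (2.802 / 0.23)² = 12.183² = 148.42.
Round up.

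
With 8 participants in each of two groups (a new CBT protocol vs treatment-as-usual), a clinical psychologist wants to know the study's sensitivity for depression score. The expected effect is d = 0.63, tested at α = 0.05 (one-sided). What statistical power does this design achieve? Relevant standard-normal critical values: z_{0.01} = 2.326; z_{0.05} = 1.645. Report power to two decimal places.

power ≈ 0.35

For two equal groups, power = Φ(d·√(n/2) − z_{α}).
d·√(n/2) = 0.63 × √(8/2) = 0.63 × 2.000 = 1.260.
z_β = 1.260 − 1.645 = -0.385.
Power = Φ(-0.385) = 0.350.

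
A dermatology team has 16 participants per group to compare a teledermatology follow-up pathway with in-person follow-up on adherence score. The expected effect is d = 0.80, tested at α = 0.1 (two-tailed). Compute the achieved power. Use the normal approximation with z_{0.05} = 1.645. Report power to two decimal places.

For two equal groups, power = Φ(d·√(n/2) − z_{α/2}).
d·√(n/2) = 0.80 × √(16/2) = 0.80 × 2.828 = 2.263.
z_β = 2.263 − 1.645 = 0.618.
Power = Φ(0.618) = 0.732.

power ≈ 0.73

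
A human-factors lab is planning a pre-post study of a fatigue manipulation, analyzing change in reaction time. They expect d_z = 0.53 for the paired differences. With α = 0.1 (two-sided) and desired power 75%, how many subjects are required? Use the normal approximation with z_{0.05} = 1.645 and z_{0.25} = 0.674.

For a paired (one-sample on differences) test: n = ((z_{α/2} + z_β) / d)².
z_{α/2} + z_β = 1.645 + 0.674 = 2.319.
n = (2.319 / 0.53)² = 4.375² = 19.14.
Round up.

n = 20 pairs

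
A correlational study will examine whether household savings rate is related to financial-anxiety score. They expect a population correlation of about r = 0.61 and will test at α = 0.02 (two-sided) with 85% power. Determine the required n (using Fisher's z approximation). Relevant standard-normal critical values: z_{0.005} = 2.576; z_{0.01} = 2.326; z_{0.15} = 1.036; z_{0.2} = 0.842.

n = 26

Fisher's z: C = ½·ln((1+r)/(1−r)) = ½·ln(4.1282) = 0.7089.
n = ((z_{α/2} + z_β)/C)² + 3.
(2.326 + 1.036) / 0.7089 = 3.362 / 0.7089 = 4.743.
n = 4.743² + 3 = 22.49 + 3 = 25.5.
Round up.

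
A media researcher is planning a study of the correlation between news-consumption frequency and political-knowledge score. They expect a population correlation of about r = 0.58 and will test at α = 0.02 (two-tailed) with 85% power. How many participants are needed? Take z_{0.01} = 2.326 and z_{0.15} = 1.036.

Fisher's z: C = ½·ln((1+r)/(1−r)) = ½·ln(3.7619) = 0.6625.
n = ((z_{α/2} + z_β)/C)² + 3.
(2.326 + 1.036) / 0.6625 = 3.362 / 0.6625 = 5.075.
n = 5.075² + 3 = 25.75 + 3 = 28.8.
Round up.

n = 29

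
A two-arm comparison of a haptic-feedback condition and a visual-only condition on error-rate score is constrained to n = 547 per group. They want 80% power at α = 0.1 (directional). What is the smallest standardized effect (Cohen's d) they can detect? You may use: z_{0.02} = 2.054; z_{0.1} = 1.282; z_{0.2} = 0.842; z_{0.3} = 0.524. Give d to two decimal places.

For two independent groups of n = 547 each: d_min = (z_{α} + z_β)·√(2/n).
z-sum = 1.282 + 0.842 = 2.124.
d_min = 2.124 × √(2/547) = 2.124 × 0.0605 = 0.128.

d_min ≈ 0.13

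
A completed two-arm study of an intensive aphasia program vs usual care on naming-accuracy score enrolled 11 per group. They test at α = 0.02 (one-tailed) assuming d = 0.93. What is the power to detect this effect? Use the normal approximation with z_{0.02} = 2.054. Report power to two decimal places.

For two equal groups, power = Φ(d·√(n/2) − z_{α}).
d·√(n/2) = 0.93 × √(11/2) = 0.93 × 2.345 = 2.181.
z_β = 2.181 − 2.054 = 0.127.
Power = Φ(0.127) = 0.551.

power ≈ 0.55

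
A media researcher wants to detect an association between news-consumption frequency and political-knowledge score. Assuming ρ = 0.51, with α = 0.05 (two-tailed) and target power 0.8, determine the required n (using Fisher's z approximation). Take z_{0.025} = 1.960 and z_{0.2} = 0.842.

Fisher's z: C = ½·ln((1+r)/(1−r)) = ½·ln(3.0816) = 0.5627.
n = ((z_{α/2} + z_β)/C)² + 3.
(1.960 + 0.842) / 0.5627 = 2.802 / 0.5627 = 4.980.
n = 4.980² + 3 = 24.80 + 3 = 27.8.
Round up.

n = 28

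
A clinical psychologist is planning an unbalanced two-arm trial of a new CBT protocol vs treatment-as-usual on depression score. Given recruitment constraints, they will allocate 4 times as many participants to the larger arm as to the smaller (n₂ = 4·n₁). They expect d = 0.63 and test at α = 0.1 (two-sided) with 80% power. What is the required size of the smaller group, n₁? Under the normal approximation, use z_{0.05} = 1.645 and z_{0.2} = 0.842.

n₁ = 20

With allocation ratio k = n₂/n₁ = 4, Var(x̄₁−x̄₂) = σ²(1/n₁ + 1/(k·n₁)) = σ²·(k+1)/(k·n₁).
So n₁ = (1 + 1/k)·((z_{α/2} + z_β)/d)² = 1.250 × (2.487/0.63)².
n₁ = 1.250 × 15.58 = 19.5.
Round up: n₁ = 20, giving n₂ = 4 × 20 = 80.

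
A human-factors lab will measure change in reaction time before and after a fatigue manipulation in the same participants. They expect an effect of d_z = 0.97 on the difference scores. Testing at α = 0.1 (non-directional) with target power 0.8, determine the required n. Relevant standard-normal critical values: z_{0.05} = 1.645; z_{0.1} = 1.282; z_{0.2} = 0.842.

For a paired (one-sample on differences) test: n = ((z_{α/2} + z_β) / d)².
z_{α/2} + z_β = 1.645 + 0.842 = 2.487.
n = (2.487 / 0.97)² = 2.564² = 6.57.
Round up.

n = 7 pairs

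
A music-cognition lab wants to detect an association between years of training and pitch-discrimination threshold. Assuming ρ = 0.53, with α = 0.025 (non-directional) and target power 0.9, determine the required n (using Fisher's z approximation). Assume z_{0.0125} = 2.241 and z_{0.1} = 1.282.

Fisher's z: C = ½·ln((1+r)/(1−r)) = ½·ln(3.2553) = 0.5901.
n = ((z_{α/2} + z_β)/C)² + 3.
(2.241 + 1.282) / 0.5901 = 3.523 / 0.5901 = 5.970.
n = 5.970² + 3 = 35.64 + 3 = 38.6.
Round up.

n = 39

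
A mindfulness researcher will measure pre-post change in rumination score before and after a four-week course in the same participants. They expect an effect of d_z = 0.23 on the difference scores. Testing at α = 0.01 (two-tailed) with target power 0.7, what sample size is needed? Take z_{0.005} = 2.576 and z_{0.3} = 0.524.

For a paired (one-sample on differences) test: n = ((z_{α/2} + z_β) / d)².
z_{α/2} + z_β = 2.576 + 0.524 = 3.100.
n = (3.100 / 0.23)² = 13.478² = 181.66.
Round up.

n = 182 pairs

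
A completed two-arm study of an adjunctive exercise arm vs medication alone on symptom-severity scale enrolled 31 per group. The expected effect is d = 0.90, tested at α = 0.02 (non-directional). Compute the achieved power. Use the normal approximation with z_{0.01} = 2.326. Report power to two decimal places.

For two equal groups, power = Φ(d·√(n/2) − z_{α/2}).
d·√(n/2) = 0.90 × √(31/2) = 0.90 × 3.937 = 3.543.
z_β = 3.543 − 2.326 = 1.217.
Power = Φ(1.217) = 0.888.

power ≈ 0.89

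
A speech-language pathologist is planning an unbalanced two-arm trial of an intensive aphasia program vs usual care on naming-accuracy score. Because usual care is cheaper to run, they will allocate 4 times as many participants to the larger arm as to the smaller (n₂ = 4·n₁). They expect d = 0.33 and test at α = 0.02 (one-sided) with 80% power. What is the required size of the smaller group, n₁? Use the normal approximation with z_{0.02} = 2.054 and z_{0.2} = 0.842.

With allocation ratio k = n₂/n₁ = 4, Var(x̄₁−x̄₂) = σ²(1/n₁ + 1/(k·n₁)) = σ²·(k+1)/(k·n₁).
So n₁ = (1 + 1/k)·((z_{α} + z_β)/d)² = 1.250 × (2.896/0.33)².
n₁ = 1.250 × 77.01 = 96.3.
Round up: n₁ = 97, giving n₂ = 4 × 97 = 388.

n₁ = 97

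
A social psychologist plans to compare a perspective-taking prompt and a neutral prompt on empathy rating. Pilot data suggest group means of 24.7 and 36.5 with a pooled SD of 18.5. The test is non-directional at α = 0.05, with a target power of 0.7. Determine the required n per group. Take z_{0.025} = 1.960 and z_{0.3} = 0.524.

Cohen's d = |M₁ − M₂| / SD_pooled = |24.7 − 36.5| / 18.5 = 11.8 / 18.5 = 0.638.
For two independent groups with equal n: n = 2·((z_{α/2} + z_β) / d)².
z_{α/2} + z_β = 1.960 + 0.524 = 2.484.
n = 2 × (2.484 / 0.638)² = 2 × 3.893² = 2 × 15.16 = 30.3.
Round up to the next whole participant.

n = 31 per group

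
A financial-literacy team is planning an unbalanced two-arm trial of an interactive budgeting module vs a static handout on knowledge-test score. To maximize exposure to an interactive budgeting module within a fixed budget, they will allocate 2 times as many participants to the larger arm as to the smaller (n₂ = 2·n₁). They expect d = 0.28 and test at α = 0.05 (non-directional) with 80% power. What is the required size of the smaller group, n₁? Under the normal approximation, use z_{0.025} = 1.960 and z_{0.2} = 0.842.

n₁ = 151

With allocation ratio k = n₂/n₁ = 2, Var(x̄₁−x̄₂) = σ²(1/n₁ + 1/(k·n₁)) = σ²·(k+1)/(k·n₁).
So n₁ = (1 + 1/k)·((z_{α/2} + z_β)/d)² = 1.500 × (2.802/0.28)².
n₁ = 1.500 × 100.14 = 150.2.
Round up: n₁ = 151, giving n₂ = 2 × 151 = 302.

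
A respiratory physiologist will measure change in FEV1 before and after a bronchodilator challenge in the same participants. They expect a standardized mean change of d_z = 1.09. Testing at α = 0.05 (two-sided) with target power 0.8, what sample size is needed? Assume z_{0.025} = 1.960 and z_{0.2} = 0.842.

n = 7 pairs

For a paired (one-sample on differences) test: n = ((z_{α/2} + z_β) / d)².
z_{α/2} + z_β = 1.960 + 0.842 = 2.802.
n = (2.802 / 1.09)² = 2.571² = 6.61.
Round up.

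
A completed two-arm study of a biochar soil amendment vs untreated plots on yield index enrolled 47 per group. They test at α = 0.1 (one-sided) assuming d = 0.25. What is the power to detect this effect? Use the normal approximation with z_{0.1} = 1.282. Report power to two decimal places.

power ≈ 0.47

For two equal groups, power = Φ(d·√(n/2) − z_{α}).
d·√(n/2) = 0.25 × √(47/2) = 0.25 × 4.848 = 1.212.
z_β = 1.212 − 1.282 = -0.070.
Power = Φ(-0.070) = 0.472.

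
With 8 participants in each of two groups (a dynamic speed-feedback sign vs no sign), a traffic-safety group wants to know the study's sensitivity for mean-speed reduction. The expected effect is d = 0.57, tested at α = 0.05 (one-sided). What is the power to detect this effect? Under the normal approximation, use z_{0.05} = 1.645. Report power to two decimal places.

For two equal groups, power = Φ(d·√(n/2) − z_{α}).
d·√(n/2) = 0.57 × √(8/2) = 0.57 × 2.000 = 1.140.
z_β = 1.140 − 1.645 = -0.505.
Power = Φ(-0.505) = 0.307.

power ≈ 0.31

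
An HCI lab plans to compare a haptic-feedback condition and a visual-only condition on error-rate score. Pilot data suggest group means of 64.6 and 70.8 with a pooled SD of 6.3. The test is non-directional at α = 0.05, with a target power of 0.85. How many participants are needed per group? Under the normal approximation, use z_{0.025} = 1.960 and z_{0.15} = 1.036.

Cohen's d = |M₁ − M₂| / SD_pooled = |64.6 − 70.8| / 6.3 = 6.2 / 6.3 = 0.984.
For two independent groups with equal n: n = 2·((z_{α/2} + z_β) / d)².
z_{α/2} + z_β = 1.960 + 1.036 = 2.996.
n = 2 × (2.996 / 0.984)² = 2 × 3.045² = 2 × 9.27 = 18.5.
Round up to the next whole participant.

n = 19 per group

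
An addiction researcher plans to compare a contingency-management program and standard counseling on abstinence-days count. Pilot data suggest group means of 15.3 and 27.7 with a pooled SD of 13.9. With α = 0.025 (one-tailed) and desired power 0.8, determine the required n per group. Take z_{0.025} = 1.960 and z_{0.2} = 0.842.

n = 20 per group

Cohen's d = |M₁ − M₂| / SD_pooled = |15.3 − 27.7| / 13.9 = 12.4 / 13.9 = 0.892.
For two independent groups with equal n: n = 2·((z_{α} + z_β) / d)².
z_{α} + z_β = 1.960 + 0.842 = 2.802.
n = 2 × (2.802 / 0.892)² = 2 × 3.141² = 2 × 9.87 = 19.7.
Round up to the next whole participant.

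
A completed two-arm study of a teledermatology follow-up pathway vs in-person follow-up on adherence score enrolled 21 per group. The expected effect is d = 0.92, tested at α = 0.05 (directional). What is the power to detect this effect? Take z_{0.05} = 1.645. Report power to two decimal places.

For two equal groups, power = Φ(d·√(n/2) − z_{α}).
d·√(n/2) = 0.92 × √(21/2) = 0.92 × 3.240 = 2.981.
z_β = 2.981 − 1.645 = 1.336.
Power = Φ(1.336) = 0.909.

power ≈ 0.91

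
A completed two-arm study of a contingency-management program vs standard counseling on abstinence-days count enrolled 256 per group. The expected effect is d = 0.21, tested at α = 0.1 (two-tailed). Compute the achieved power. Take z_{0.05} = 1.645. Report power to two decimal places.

For two equal groups, power = Φ(d·√(n/2) − z_{α/2}).
d·√(n/2) = 0.21 × √(256/2) = 0.21 × 11.314 = 2.376.
z_β = 2.376 − 1.645 = 0.731.
Power = Φ(0.731) = 0.768.

power ≈ 0.77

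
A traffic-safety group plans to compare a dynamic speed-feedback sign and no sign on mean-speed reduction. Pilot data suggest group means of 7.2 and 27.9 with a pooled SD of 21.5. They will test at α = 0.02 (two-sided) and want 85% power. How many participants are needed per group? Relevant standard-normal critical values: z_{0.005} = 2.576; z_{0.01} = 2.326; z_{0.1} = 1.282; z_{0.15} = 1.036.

Cohen's d = |M₁ − M₂| / SD_pooled = |7.2 − 27.9| / 21.5 = 20.7 / 21.5 = 0.963.
For two independent groups with equal n: n = 2·((z_{α/2} + z_β) / d)².
z_{α/2} + z_β = 2.326 + 1.036 = 3.362.
n = 2 × (3.362 / 0.963)² = 2 × 3.491² = 2 × 12.19 = 24.4.
Round up to the next whole participant.

n = 25 per group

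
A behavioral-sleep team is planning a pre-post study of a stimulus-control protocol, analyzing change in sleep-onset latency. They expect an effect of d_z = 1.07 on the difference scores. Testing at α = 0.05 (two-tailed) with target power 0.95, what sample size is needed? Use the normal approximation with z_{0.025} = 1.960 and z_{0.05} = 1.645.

n = 12 pairs

For a paired (one-sample on differences) test: n = ((z_{α/2} + z_β) / d)².
z_{α/2} + z_β = 1.960 + 1.645 = 3.605.
n = (3.605 / 1.07)² = 3.369² = 11.35.
Round up.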